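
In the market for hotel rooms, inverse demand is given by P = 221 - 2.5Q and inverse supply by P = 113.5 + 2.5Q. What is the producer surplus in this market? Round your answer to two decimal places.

Equilibrium: 221 - 2.5Q = 113.5 + 2.5Q, so Q* = 21.5 and P* = 167.25.
PS is the area between P* and the supply curve from 0 to Q*: (1/2)(21.5)(53.75) = 577.8125.

577.81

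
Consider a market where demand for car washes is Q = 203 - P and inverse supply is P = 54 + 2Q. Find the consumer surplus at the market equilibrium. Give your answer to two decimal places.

Rewriting demand in inverse form: P = 203 - Q.
Setting demand equal to supply, 149 = 3Q, so Q* = 49.6667 and P* = 153.3333.
Consumer surplus is the triangle under demand above P*: (1/2)(49.6667)(203 - 153.3333) = (1/2)(49.6667)(49.6667) = 1233.3889.

1233.39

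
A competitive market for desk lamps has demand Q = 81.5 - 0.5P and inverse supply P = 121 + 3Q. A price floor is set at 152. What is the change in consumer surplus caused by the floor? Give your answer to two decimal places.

Rewriting demand in inverse form: P = 163 - 2Q.
Without the control, 163 - 2Q = 121 + 3Q so Q* = 8.4 and P* = 146.2.
At the floor price 152, quantity demanded is (163 - 152)/2 = 5.5; demand is the short side, so Q = 5.5 trades at P = 152.
CS goes from (1/2)(8.4)(16.8) = 70.56 to 30.25 (computed as (163 - 152)(5.5) - (1/2)(2)(5.5)^2), a change of -40.31.

-40.31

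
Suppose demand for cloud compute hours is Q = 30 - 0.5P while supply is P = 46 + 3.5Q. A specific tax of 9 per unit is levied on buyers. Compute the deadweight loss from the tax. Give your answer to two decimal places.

Rewriting demand in inverse form: P = 60 - 2Q.
Without the tax, 60 - 2Q = 46 + 3.5Q so Q* = 2.5455 and P* = 54.9091.
With the tax, buyers' net willingness to pay falls by 9: (60 - 9) - 2Q = 46 + 3.5Q, so Q_t = 0.9091. Buyers pay P_b = 58.1818; sellers receive P_s = P_b - 9 = 49.1818.
The welfare triangle lost has base Q* - Q_t = 1.6364 and height t = 9, so DWL = (1/2)(1.6364)(9) = 7.3636.

7.36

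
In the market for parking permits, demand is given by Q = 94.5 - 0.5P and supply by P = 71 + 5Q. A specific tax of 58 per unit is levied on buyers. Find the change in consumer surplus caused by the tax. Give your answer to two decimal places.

Rewriting demand in inverse form: P = 189 - 2Q.
Pre-tax equilibrium: 189 - 2Q = 71 + 5Q gives Q* = 16.8571, P* = 155.2857.
A tax on buyers shifts demand down by 58: (189 - 58) - 2Q = 71 + 5Q, so Q_t = 8.5714. Buyers pay P_b = 171.8571; sellers receive P_s = P_b - 58 = 113.8571.
Consumers lose the trapezoid between P* and P_b out to Q_t plus the triangle from Q_t to Q*: change in CS = 73.4694 - 284.1633 = -210.6939.

-210.69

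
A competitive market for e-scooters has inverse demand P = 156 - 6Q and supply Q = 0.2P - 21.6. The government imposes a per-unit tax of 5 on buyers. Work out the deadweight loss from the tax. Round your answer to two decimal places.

Rewriting supply in inverse form: P = 108 + 5Q.
Without the tax, 156 - 6Q = 108 + 5Q so Q* = 4.3636 and P* = 129.8182.
A tax on buyers shifts demand down by 5: (156 - 5) - 6Q = 108 + 5Q, so Q_t = 3.9091. Buyers pay P_b = 132.5455; sellers receive P_s = P_b - 5 = 127.5455.
Deadweight loss is the triangle between the curves from Q_t to Q*: (1/2)(4.3636 - 3.9091)(5) = 1.1364.

1.14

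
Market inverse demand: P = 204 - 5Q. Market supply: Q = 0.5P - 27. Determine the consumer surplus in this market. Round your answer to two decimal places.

1147.96

Rewriting supply in inverse form: P = 54 + 2Q.
Equilibrium: 204 - 5Q = 54 + 2Q, so Q* = 21.4286 and P* = 96.8571.
The demand choke price is 204, so CS = (1/2)(Q*)(204 - P*) = (1/2)(21.4286)(107.1429) = 1147.9592.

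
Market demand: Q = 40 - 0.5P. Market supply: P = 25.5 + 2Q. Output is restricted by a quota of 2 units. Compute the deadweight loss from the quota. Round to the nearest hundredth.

270.28

Rewriting demand in inverse form: P = 80 - 2Q.
Without the quota, 80 - 2Q = 25.5 + 2Q gives Q* = 13.625.
At Q = 2 the demand price is 80 - 2(2) = 76 and the supply price is 25.5 + 2(2) = 29.5.
DWL = (1/2)(gap between curves at 2) x (Q* - 2) = (1/2)(46.5)(11.625) = 270.2812.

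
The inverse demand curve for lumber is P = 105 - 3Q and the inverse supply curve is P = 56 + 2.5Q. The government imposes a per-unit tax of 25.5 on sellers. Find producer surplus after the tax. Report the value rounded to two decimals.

22.82

Without the tax, 105 - 3Q = 56 + 2.5Q so Q* = 8.9091 and P* = 78.2727.
With the tax, sellers need 25.5 more per unit: 105 - 3Q = 56 + 2.5Q + 25.5, so Q_t = 4.2727. Buyers pay P_b = 92.1818; sellers receive P_s = P_b - 25.5 = 66.6818.
Producer surplus is the triangle above supply below P_s: (1/2)(4.2727)(66.6818 - 56) = 22.8202.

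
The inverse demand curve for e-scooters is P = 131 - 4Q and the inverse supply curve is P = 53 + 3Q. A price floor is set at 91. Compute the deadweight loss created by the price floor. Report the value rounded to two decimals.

Without the control, 131 - 4Q = 53 + 3Q so Q* = 11.1429 and P* = 86.4286.
At P = 91, buyers demand (131 - 91)/4 = 10 while sellers would supply more, so the quantity traded is 10 at price 91.
At Q = 10 the demand price is 91 and the supply price is 83. Deadweight loss is the triangle between the curves from 10 to 11.1429: (1/2)(91 - 83)(11.1429 - 10) = 4.5714.

4.57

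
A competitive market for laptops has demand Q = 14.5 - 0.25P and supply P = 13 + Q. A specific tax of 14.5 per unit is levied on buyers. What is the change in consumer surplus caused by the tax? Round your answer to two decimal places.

Rewriting demand in inverse form: P = 58 - 4Q.
Pre-tax equilibrium: 58 - 4Q = 13 + Q gives Q* = 9, P* = 22.
With the tax, buyers' net willingness to pay falls by 14.5: (58 - 14.5) - 4Q = 13 + Q, so Q_t = 6.1. Buyers pay P_b = 33.6; sellers receive P_s = P_b - 14.5 = 19.1.
Consumers lose the trapezoid between P* and P_b out to Q_t plus the triangle from Q_t to Q*: change in CS = 74.42 - 162 = -87.58.

-87.58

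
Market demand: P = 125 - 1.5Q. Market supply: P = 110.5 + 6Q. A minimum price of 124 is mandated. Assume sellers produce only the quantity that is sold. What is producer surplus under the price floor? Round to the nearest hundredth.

7.67

Free-market equilibrium: 125 - 1.5Q = 110.5 + 6Q gives Q* = 1.9333, P* = 122.1.
At the floor price 124, quantity demanded is (125 - 124)/1.5 = 0.6667; demand is the short side, so Q = 0.6667 trades at P = 124.
The supply price at Q = 0.6667 is 114.5. PS is the trapezoid between 124 and supply over [0, 0.6667]: (1/2)[(124 - 110.5) + (124 - 114.5)](0.6667) = 7.6667.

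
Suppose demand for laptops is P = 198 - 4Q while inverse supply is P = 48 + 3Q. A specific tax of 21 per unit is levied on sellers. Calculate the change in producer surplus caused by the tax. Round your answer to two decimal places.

-179.36

Pre-tax equilibrium: 198 - 4Q = 48 + 3Q gives Q* = 21.4286, P* = 112.2857.
With the tax, sellers need 21 more per unit: 198 - 4Q = 48 + 3Q + 21, so Q_t = 18.4286. Buyers pay P_b = 124.2857; sellers receive P_s = P_b - 21 = 103.2857.
PS falls from (1/2)(21.4286)(64.2857) = 688.7755 to (1/2)(18.4286)(55.2857) = 509.4184, a change of -179.3571.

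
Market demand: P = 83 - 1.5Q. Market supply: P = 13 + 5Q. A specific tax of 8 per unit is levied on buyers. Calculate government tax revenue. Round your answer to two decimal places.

Without the tax, 83 - 1.5Q = 13 + 5Q so Q* = 10.7692 and P* = 66.8462.
With the tax, buyers' net willingness to pay falls by 8: (83 - 8) - 1.5Q = 13 + 5Q, so Q_t = 9.5385. Buyers pay P_b = 68.6923; sellers receive P_s = P_b - 8 = 60.6923.
Revenue is the tax times quantity traded: 8 x 9.5385 = 76.3077.

76.31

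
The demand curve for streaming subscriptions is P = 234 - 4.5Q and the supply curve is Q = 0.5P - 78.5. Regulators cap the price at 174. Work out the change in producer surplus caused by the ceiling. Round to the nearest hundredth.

-68.08

Rewriting supply in inverse form: P = 157 + 2Q.
Free-market equilibrium: 234 - 4.5Q = 157 + 2Q gives Q* = 11.8462, P* = 180.6923.
At the ceiling price 174, quantity supplied is (174 - 157)/2 = 8.5; supply is the short side, so Q = 8.5 trades at P = 174.
PS goes from (1/2)(11.8462)(23.6923) = 140.3314 to 72.25 (computed as (174 - 157)(8.5) - (1/2)(2)(8.5)^2), a change of -68.0814.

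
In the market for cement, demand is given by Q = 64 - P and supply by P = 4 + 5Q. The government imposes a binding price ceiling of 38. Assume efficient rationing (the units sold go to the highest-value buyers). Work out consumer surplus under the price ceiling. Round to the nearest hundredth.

153.68

Rewriting demand in inverse form: P = 64 - Q.
Without the control, 64 - Q = 4 + 5Q so Q* = 10 and P* = 54.
At the ceiling price 38, quantity supplied is (38 - 4)/5 = 6.8; supply is the short side, so Q = 6.8 trades at P = 38.
The demand price at Q = 6.8 is 57.2. CS is the trapezoid between demand and 38 over [0, 6.8]: (1/2)[(64 - 38) + (57.2 - 38)](6.8) = 153.68.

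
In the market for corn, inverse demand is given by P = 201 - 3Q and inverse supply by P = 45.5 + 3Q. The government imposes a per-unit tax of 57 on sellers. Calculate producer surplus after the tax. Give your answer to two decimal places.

Without the tax, 201 - 3Q = 45.5 + 3Q so Q* = 25.9167 and P* = 123.25.
A tax on sellers shifts supply up by 57: 201 - 3Q = 45.5 + 3Q + 57, so Q_t = 16.4167. Buyers pay P_b = 151.75; sellers receive P_s = P_b - 57 = 94.75.
Producer surplus is the triangle above supply below P_s: (1/2)(16.4167)(94.75 - 45.5) = 404.2604.

404.26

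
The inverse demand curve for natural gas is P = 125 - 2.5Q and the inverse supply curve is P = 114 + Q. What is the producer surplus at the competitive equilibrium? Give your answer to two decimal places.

Equilibrium: 125 - 2.5Q = 114 + Q, so Q* = 3.1429 and P* = 117.1429.
Producer surplus is the triangle above supply below P*: (1/2)(3.1429)(117.1429 - 114) = (1/2)(3.1429)(3.1429) = 4.9388.

4.94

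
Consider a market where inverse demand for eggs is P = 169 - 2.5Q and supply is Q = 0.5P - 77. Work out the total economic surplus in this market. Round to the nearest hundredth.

Rewriting supply in inverse form: P = 154 + 2Q.
Equilibrium: 169 - 2.5Q = 154 + 2Q, so Q* = 3.3333 and P* = 160.6667.
Total surplus is the full triangle between the curves from 0 to Q*: (1/2)(3.3333)(169 - 154) = 25.

25.00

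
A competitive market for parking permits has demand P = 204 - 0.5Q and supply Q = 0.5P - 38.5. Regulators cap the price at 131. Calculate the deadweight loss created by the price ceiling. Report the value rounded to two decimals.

708.05

Rewriting supply in inverse form: P = 77 + 2Q.
Without the control, 204 - 0.5Q = 77 + 2Q so Q* = 50.8 and P* = 178.6.
At P = 131, sellers supply (131 - 77)/2 = 27 while buyers want more, so the quantity traded is 27 at price 131.
At Q = 27 the demand price is 190.5 and the supply price is 131. Deadweight loss is the triangle between the curves from 27 to 50.8: (1/2)(190.5 - 131)(50.8 - 27) = 708.05.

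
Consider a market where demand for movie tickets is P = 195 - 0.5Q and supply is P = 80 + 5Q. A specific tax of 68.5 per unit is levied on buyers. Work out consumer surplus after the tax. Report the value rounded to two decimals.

17.87

Pre-tax equilibrium: 195 - 0.5Q = 80 + 5Q gives Q* = 20.9091, P* = 184.5455.
A tax on buyers shifts demand down by 68.5: (195 - 68.5) - 0.5Q = 80 + 5Q, so Q_t = 8.4545. Buyers pay P_b = 190.7727; sellers receive P_s = P_b - 68.5 = 122.2727.
CS = (1/2)(Q_t)(195 - P_b) = (1/2)(8.4545)(4.2273) = 17.8698.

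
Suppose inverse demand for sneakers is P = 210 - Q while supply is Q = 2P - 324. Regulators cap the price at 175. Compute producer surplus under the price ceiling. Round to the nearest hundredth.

Rewriting supply in inverse form: P = 162 + 0.5Q.
Free-market equilibrium: 210 - Q = 162 + 0.5Q gives Q* = 32, P* = 178.
At P = 175, sellers supply (175 - 162)/0.5 = 26 while buyers want more, so the quantity traded is 26 at price 175.
PS is the triangle above supply below 175: (1/2)(26)(175 - 162) = 169.

169.00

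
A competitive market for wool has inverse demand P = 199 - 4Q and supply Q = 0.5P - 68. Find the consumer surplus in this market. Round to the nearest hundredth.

220.50

Rewriting supply in inverse form: P = 136 + 2Q.
Equilibrium: 199 - 4Q = 136 + 2Q, so Q* = 10.5 and P* = 157.
The demand choke price is 199, so CS = (1/2)(Q*)(199 - P*) = (1/2)(10.5)(42) = 220.5.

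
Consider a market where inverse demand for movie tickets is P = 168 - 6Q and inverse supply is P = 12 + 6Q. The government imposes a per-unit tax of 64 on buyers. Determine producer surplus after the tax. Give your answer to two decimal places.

176.33

Pre-tax equilibrium: 168 - 6Q = 12 + 6Q gives Q* = 13, P* = 90.
With the tax, buyers' net willingness to pay falls by 64: (168 - 64) - 6Q = 12 + 6Q, so Q_t = 7.6667. Buyers pay P_b = 122; sellers receive P_s = P_b - 64 = 58.
PS = (1/2)(Q_t)(P_s - 12) = (1/2)(7.6667)(46) = 176.3333.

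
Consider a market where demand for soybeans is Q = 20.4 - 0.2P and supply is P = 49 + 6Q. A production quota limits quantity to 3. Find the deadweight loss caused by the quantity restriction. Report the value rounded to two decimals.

Rewriting demand in inverse form: P = 102 - 5Q.
Unrestricted equilibrium: Q* = (102 - 49)/(5 + 6) = 4.8182.
At Q = 3 the demand price is 102 - 5(3) = 87 and the supply price is 49 + 6(3) = 67.
DWL = (1/2)(gap between curves at 3) x (Q* - 3) = (1/2)(20)(1.8182) = 18.1818.

18.18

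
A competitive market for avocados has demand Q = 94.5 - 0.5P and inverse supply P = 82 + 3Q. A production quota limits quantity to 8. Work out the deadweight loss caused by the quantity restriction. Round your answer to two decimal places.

448.90

Rewriting demand in inverse form: P = 189 - 2Q.
Without the quota, 189 - 2Q = 82 + 3Q gives Q* = 21.4.
At Q = 8 the demand price is 189 - 2(8) = 173 and the supply price is 82 + 3(8) = 106.
Deadweight loss is the triangle between the curves from 8 to 21.4: (1/2)(173 - 106)(21.4 - 8) = 448.9.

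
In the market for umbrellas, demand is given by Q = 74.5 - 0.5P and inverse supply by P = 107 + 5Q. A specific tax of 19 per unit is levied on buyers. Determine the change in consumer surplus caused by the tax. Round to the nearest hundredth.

Rewriting demand in inverse form: P = 149 - 2Q.
Pre-tax equilibrium: 149 - 2Q = 107 + 5Q gives Q* = 6, P* = 137.
With the tax, buyers' net willingness to pay falls by 19: (149 - 19) - 2Q = 107 + 5Q, so Q_t = 3.2857. Buyers pay P_b = 142.4286; sellers receive P_s = P_b - 19 = 123.4286.
Consumers lose the trapezoid between P* and P_b out to Q_t plus the triangle from Q_t to Q*: change in CS = 10.7959 - 36 = -25.2041.

-25.20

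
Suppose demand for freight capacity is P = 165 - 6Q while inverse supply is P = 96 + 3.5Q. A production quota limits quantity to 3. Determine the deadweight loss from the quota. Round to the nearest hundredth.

86.33

Unrestricted equilibrium: Q* = (165 - 96)/(6 + 3.5) = 7.2632.
At Q = 3 the demand price is 165 - 6(3) = 147 and the supply price is 96 + 3.5(3) = 106.5.
DWL = (1/2)(gap between curves at 3) x (Q* - 3) = (1/2)(40.5)(4.2632) = 86.3289.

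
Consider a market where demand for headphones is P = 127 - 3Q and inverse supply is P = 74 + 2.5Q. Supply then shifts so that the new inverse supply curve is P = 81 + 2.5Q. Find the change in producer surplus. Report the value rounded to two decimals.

Initial equilibrium: Q_0 = 9.6364, P_0 = 98.0909; CS_0 = (1/2)(9.6364)(28.9091) = 139.2893, PS_0 = (1/2)(9.6364)(24.0909) = 116.0744.
New equilibrium: 127 - 3Q = 81 + 2.5Q gives Q_1 = 8.3636, P_1 = 101.9091; CS_1 = 104.9256, PS_1 = 87.438.
Change in producer surplus = 87.438 - 116.0744 = -28.6364.

-28.64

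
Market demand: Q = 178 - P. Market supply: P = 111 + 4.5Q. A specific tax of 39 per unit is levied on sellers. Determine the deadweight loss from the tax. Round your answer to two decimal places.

Rewriting demand in inverse form: P = 178 - Q.
Without the tax, 178 - Q = 111 + 4.5Q so Q* = 12.1818 and P* = 165.8182.
A tax on sellers shifts supply up by 39: 178 - Q = 111 + 4.5Q + 39, so Q_t = 5.0909. Buyers pay P_b = 172.9091; sellers receive P_s = P_b - 39 = 133.9091.
The welfare triangle lost has base Q* - Q_t = 7.0909 and height t = 39, so DWL = (1/2)(7.0909)(39) = 138.2727.

138.27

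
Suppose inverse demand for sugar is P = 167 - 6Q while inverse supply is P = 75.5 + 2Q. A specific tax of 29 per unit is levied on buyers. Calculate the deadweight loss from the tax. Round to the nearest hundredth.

Pre-tax equilibrium: 167 - 6Q = 75.5 + 2Q gives Q* = 11.4375, P* = 98.375.
With the tax, buyers' net willingness to pay falls by 29: (167 - 29) - 6Q = 75.5 + 2Q, so Q_t = 7.8125. Buyers pay P_b = 120.125; sellers receive P_s = P_b - 29 = 91.125.
The welfare triangle lost has base Q* - Q_t = 3.625 and height t = 29, so DWL = (1/2)(3.625)(29) = 52.5625.

52.56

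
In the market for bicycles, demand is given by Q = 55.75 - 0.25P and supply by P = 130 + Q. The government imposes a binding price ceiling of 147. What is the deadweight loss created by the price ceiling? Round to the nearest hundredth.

6.40

Rewriting demand in inverse form: P = 223 - 4Q.
Free-market equilibrium: 223 - 4Q = 130 + Q gives Q* = 18.6, P* = 148.6.
At the ceiling price 147, quantity supplied is (147 - 130)/1 = 17; supply is the short side, so Q = 17 trades at P = 147.
The lost-trades triangle has base Q* - 17 = 1.6 and height equal to the gap between the curves at Q = 17, which is 155 - 147 = 8. DWL = (1/2)(1.6)(8) = 6.4.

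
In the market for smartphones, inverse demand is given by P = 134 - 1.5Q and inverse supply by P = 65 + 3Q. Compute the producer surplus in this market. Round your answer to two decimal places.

352.67

Equilibrium: 134 - 1.5Q = 65 + 3Q, so Q* = 15.3333 and P* = 111.
Producer surplus is the triangle above supply below P*: (1/2)(15.3333)(111 - 65) = (1/2)(15.3333)(46) = 352.6667.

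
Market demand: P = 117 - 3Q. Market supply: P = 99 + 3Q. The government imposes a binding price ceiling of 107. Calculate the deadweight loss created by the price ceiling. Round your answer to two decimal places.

Without the control, 117 - 3Q = 99 + 3Q so Q* = 3 and P* = 108.
At the ceiling price 107, quantity supplied is (107 - 99)/3 = 2.6667; supply is the short side, so Q = 2.6667 trades at P = 107.
At Q = 2.6667 the demand price is 109 and the supply price is 107. Deadweight loss is the triangle between the curves from 2.6667 to 3: (1/2)(109 - 107)(3 - 2.6667) = 0.3333.

0.33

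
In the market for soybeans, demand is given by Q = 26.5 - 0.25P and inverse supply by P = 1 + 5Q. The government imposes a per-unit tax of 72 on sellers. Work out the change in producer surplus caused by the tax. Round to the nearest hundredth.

Rewriting demand in inverse form: P = 106 - 4Q.
Pre-tax equilibrium: 106 - 4Q = 1 + 5Q gives Q* = 11.6667, P* = 59.3333.
A tax on sellers shifts supply up by 72: 106 - 4Q = 1 + 5Q + 72, so Q_t = 3.6667. Buyers pay P_b = 91.3333; sellers receive P_s = P_b - 72 = 19.3333.
Producers lose the trapezoid between P_s and P* out to Q_t plus the triangle from Q_t to Q*: change in PS = 33.6111 - 340.2778 = -306.6667.

-306.67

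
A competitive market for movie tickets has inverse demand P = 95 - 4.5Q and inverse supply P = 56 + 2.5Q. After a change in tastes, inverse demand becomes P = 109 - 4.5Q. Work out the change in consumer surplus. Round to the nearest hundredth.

Initial equilibrium: Q_0 = 5.5714, P_0 = 69.9286; CS_0 = (1/2)(5.5714)(25.0714) = 69.8418, PS_0 = (1/2)(5.5714)(13.9286) = 38.801.
New equilibrium: 109 - 4.5Q = 56 + 2.5Q gives Q_1 = 7.5714, P_1 = 74.9286; CS_1 = 128.9847, PS_1 = 71.6582.
Change in consumer surplus = 128.9847 - 69.8418 = 59.1429.

59.14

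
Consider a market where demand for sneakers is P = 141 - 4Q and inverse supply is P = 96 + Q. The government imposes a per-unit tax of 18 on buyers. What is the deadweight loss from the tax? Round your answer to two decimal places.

Without the tax, 141 - 4Q = 96 + Q so Q* = 9 and P* = 105.
A tax on buyers shifts demand down by 18: (141 - 18) - 4Q = 96 + Q, so Q_t = 5.4. Buyers pay P_b = 119.4; sellers receive P_s = P_b - 18 = 101.4.
The welfare triangle lost has base Q* - Q_t = 3.6 and height t = 18, so DWL = (1/2)(3.6)(18) = 32.4.

32.40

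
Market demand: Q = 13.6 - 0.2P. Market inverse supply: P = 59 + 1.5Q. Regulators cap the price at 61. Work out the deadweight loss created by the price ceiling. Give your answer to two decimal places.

Rewriting demand in inverse form: P = 68 - 5Q.
Without the control, 68 - 5Q = 59 + 1.5Q so Q* = 1.3846 and P* = 61.0769.
At P = 61, sellers supply (61 - 59)/1.5 = 1.3333 while buyers want more, so the quantity traded is 1.3333 at price 61.
At Q = 1.3333 the demand price is 61.3333 and the supply price is 61. Deadweight loss is the triangle between the curves from 1.3333 to 1.3846: (1/2)(61.3333 - 61)(1.3846 - 1.3333) = 0.0085.

0.01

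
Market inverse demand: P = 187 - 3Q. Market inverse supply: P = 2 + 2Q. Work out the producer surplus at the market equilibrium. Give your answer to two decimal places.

Setting demand equal to supply, 185 = 5Q, so Q* = 37 and P* = 76.
Producer surplus is the triangle above supply below P*: (1/2)(37)(76 - 2) = (1/2)(37)(74) = 1369.

1369.00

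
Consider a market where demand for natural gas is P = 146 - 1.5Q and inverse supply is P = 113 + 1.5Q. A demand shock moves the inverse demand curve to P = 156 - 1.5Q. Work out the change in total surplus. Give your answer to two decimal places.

126.67

Initial equilibrium: Q_0 = 11, P_0 = 129.5; CS_0 = (1/2)(11)(16.5) = 90.75, PS_0 = (1/2)(11)(16.5) = 90.75.
New equilibrium: 156 - 1.5Q = 113 + 1.5Q gives Q_1 = 14.3333, P_1 = 134.5; CS_1 = 154.0833, PS_1 = 154.0833.
Change in total surplus = (154.0833 + 154.0833) - (90.75 + 90.75) = 126.6667.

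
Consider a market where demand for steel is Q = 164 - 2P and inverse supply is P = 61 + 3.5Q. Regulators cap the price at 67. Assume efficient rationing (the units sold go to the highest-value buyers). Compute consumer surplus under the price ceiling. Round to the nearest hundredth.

Rewriting demand in inverse form: P = 82 - 0.5Q.
Without the control, 82 - 0.5Q = 61 + 3.5Q so Q* = 5.25 and P* = 79.375.
At the ceiling price 67, quantity supplied is (67 - 61)/3.5 = 1.7143; supply is the short side, so Q = 1.7143 trades at P = 67.
The demand price at Q = 1.7143 is 81.1429. CS is the trapezoid between demand and 67 over [0, 1.7143]: (1/2)[(82 - 67) + (81.1429 - 67)](1.7143) = 24.9796.

24.98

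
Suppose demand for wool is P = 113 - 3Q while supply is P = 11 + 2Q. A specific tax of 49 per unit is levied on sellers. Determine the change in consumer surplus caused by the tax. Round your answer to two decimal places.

-455.70

Without the tax, 113 - 3Q = 11 + 2Q so Q* = 20.4 and P* = 51.8.
A tax on sellers shifts supply up by 49: 113 - 3Q = 11 + 2Q + 49, so Q_t = 10.6. Buyers pay P_b = 81.2; sellers receive P_s = P_b - 49 = 32.2.
CS falls from (1/2)(20.4)(61.2) = 624.24 to (1/2)(10.6)(31.8) = 168.54, a change of -455.7.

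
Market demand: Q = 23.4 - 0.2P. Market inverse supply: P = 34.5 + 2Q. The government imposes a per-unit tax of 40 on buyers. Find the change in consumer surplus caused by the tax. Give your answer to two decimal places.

Rewriting demand in inverse form: P = 117 - 5Q.
Without the tax, 117 - 5Q = 34.5 + 2Q so Q* = 11.7857 and P* = 58.0714.
With the tax, buyers' net willingness to pay falls by 40: (117 - 40) - 5Q = 34.5 + 2Q, so Q_t = 6.0714. Buyers pay P_b = 86.6429; sellers receive P_s = P_b - 40 = 46.6429.
CS falls from (1/2)(11.7857)(58.9286) = 347.2577 to (1/2)(6.0714)(30.3571) = 92.1556, a change of -255.102.

-255.10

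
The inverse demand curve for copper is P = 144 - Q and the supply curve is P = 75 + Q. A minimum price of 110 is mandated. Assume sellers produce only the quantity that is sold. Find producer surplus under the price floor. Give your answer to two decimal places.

612.00

Without the control, 144 - Q = 75 + Q so Q* = 34.5 and P* = 109.5.
At the floor price 110, quantity demanded is (144 - 110)/1 = 34; demand is the short side, so Q = 34 trades at P = 110.
The supply price at Q = 34 is 109. PS is the trapezoid between 110 and supply over [0, 34]: (1/2)[(110 - 75) + (110 - 109)](34) = 612.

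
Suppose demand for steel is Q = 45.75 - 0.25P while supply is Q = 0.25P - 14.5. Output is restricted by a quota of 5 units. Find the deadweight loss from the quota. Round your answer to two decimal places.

451.56

Rewriting demand in inverse form: P = 183 - 4Q.
Rewriting supply in inverse form: P = 58 + 4Q.
Unrestricted equilibrium: Q* = (183 - 58)/(4 + 4) = 15.625.
At Q = 5 the demand price is 183 - 4(5) = 163 and the supply price is 58 + 4(5) = 78.
Deadweight loss is the triangle between the curves from 5 to 15.625: (1/2)(163 - 78)(15.625 - 5) = 451.5625.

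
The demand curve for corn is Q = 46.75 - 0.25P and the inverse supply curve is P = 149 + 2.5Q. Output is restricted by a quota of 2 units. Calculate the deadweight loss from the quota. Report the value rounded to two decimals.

48.08

Rewriting demand in inverse form: P = 187 - 4Q.
Unrestricted equilibrium: Q* = (187 - 149)/(4 + 2.5) = 5.8462.
At Q = 2 the demand price is 187 - 4(2) = 179 and the supply price is 149 + 2.5(2) = 154.
Deadweight loss is the triangle between the curves from 2 to 5.8462: (1/2)(179 - 154)(5.8462 - 2) = 48.0769.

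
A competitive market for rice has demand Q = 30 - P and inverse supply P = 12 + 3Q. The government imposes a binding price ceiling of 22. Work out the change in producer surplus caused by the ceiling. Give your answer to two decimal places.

Rewriting demand in inverse form: P = 30 - Q.
Without the control, 30 - Q = 12 + 3Q so Q* = 4.5 and P* = 25.5.
At P = 22, sellers supply (22 - 12)/3 = 3.3333 while buyers want more, so the quantity traded is 3.3333 at price 22.
PS goes from (1/2)(4.5)(13.5) = 30.375 to 16.6667 (computed as (22 - 12)(3.3333) - (1/2)(3)(3.3333)^2), a change of -13.7083.

-13.71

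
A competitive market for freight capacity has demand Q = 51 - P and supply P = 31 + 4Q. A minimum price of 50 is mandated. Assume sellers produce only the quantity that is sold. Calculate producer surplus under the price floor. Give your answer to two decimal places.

17.00

Rewriting demand in inverse form: P = 51 - Q.
Without the control, 51 - Q = 31 + 4Q so Q* = 4 and P* = 47.
At the floor price 50, quantity demanded is (51 - 50)/1 = 1; demand is the short side, so Q = 1 trades at P = 50.
The supply price at Q = 1 is 35. PS is the trapezoid between 50 and supply over [0, 1]: (1/2)[(50 - 31) + (50 - 35)](1) = 17.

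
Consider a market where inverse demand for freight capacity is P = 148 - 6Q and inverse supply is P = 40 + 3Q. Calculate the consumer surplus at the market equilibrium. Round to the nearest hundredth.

Setting demand equal to supply, 108 = 9Q, so Q* = 12 and P* = 76.
Consumer surplus is the triangle under demand above P*: (1/2)(12)(148 - 76) = (1/2)(12)(72) = 432.

432.00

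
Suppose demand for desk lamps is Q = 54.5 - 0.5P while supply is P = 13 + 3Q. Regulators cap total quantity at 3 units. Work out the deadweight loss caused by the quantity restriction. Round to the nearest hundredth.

656.10

Rewriting demand in inverse form: P = 109 - 2Q.
Without the quota, 109 - 2Q = 13 + 3Q gives Q* = 19.2.
At Q = 3 the demand price is 109 - 2(3) = 103 and the supply price is 13 + 3(3) = 22.
Deadweight loss is the triangle between the curves from 3 to 19.2: (1/2)(103 - 22)(19.2 - 3) = 656.1.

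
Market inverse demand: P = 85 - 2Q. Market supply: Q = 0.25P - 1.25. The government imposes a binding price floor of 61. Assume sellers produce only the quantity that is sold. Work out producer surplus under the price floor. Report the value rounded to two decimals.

384.00

Rewriting supply in inverse form: P = 5 + 4Q.
Free-market equilibrium: 85 - 2Q = 5 + 4Q gives Q* = 13.3333, P* = 58.3333.
At the floor price 61, quantity demanded is (85 - 61)/2 = 12; demand is the short side, so Q = 12 trades at P = 61.
The supply price at Q = 12 is 53. PS is the trapezoid between 61 and supply over [0, 12]: (1/2)[(61 - 5) + (61 - 53)](12) = 384.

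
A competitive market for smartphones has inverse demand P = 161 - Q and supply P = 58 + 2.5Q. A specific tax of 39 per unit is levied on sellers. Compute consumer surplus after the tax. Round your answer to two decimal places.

Pre-tax equilibrium: 161 - Q = 58 + 2.5Q gives Q* = 29.4286, P* = 131.5714.
A tax on sellers shifts supply up by 39: 161 - Q = 58 + 2.5Q + 39, so Q_t = 18.2857. Buyers pay P_b = 142.7143; sellers receive P_s = P_b - 39 = 103.7143.
Consumer surplus is the triangle under demand above P_b: (1/2)(18.2857)(161 - 142.7143) = 167.1837.

167.18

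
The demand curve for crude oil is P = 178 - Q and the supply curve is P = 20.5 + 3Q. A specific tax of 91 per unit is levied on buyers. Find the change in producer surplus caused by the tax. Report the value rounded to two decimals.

Without the tax, 178 - Q = 20.5 + 3Q so Q* = 39.375 and P* = 138.625.
A tax on buyers shifts demand down by 91: (178 - 91) - Q = 20.5 + 3Q, so Q_t = 16.625. Buyers pay P_b = 161.375; sellers receive P_s = P_b - 91 = 70.375.
Producers lose the trapezoid between P_s and P* out to Q_t plus the triangle from Q_t to Q*: change in PS = 414.5859 - 2325.5859 = -1911.

-1911.00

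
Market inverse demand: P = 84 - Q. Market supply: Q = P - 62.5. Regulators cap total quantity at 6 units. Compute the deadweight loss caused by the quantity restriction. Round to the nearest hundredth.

22.56

Rewriting supply in inverse form: P = 62.5 + Q.
Without the quota, 84 - Q = 62.5 + Q gives Q* = 10.75.
At Q = 6 the demand price is 84 - (6) = 78 and the supply price is 62.5 + (6) = 68.5.
Deadweight loss is the triangle between the curves from 6 to 10.75: (1/2)(78 - 68.5)(10.75 - 6) = 22.5625.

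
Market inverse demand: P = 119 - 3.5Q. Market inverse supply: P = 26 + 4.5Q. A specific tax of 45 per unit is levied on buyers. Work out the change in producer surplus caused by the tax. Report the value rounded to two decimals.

Without the tax, 119 - 3.5Q = 26 + 4.5Q so Q* = 11.625 and P* = 78.3125.
With the tax, buyers' net willingness to pay falls by 45: (119 - 45) - 3.5Q = 26 + 4.5Q, so Q_t = 6. Buyers pay P_b = 98; sellers receive P_s = P_b - 45 = 53.
PS falls from (1/2)(11.625)(52.3125) = 304.0664 to (1/2)(6)(27) = 81, a change of -223.0664.

-223.07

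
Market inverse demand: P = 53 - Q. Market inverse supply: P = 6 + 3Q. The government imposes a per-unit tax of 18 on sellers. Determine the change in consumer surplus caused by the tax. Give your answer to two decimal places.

Without the tax, 53 - Q = 6 + 3Q so Q* = 11.75 and P* = 41.25.
With the tax, sellers need 18 more per unit: 53 - Q = 6 + 3Q + 18, so Q_t = 7.25. Buyers pay P_b = 45.75; sellers receive P_s = P_b - 18 = 27.75.
CS falls from (1/2)(11.75)(11.75) = 69.0312 to (1/2)(7.25)(7.25) = 26.2812, a change of -42.75.

-42.75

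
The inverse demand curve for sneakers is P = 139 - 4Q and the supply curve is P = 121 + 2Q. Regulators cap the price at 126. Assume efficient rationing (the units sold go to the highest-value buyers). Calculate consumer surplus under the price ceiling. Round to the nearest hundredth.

20.00

Free-market equilibrium: 139 - 4Q = 121 + 2Q gives Q* = 3, P* = 127.
At the ceiling price 126, quantity supplied is (126 - 121)/2 = 2.5; supply is the short side, so Q = 2.5 trades at P = 126.
The demand price at Q = 2.5 is 129. CS is the trapezoid between demand and 126 over [0, 2.5]: (1/2)[(139 - 126) + (129 - 126)](2.5) = 20.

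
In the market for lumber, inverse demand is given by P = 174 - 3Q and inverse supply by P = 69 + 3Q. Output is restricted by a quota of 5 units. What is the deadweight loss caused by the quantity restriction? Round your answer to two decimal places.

Without the quota, 174 - 3Q = 69 + 3Q gives Q* = 17.5.
At Q = 5 the demand price is 174 - 3(5) = 159 and the supply price is 69 + 3(5) = 84.
Deadweight loss is the triangle between the curves from 5 to 17.5: (1/2)(159 - 84)(17.5 - 5) = 468.75.

468.75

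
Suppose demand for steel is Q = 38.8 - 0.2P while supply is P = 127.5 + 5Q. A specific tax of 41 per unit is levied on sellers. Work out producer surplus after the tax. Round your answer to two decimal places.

16.26

Rewriting demand in inverse form: P = 194 - 5Q.
Without the tax, 194 - 5Q = 127.5 + 5Q so Q* = 6.65 and P* = 160.75.
With the tax, sellers need 41 more per unit: 194 - 5Q = 127.5 + 5Q + 41, so Q_t = 2.55. Buyers pay P_b = 181.25; sellers receive P_s = P_b - 41 = 140.25.
Producer surplus is the triangle above supply below P_s: (1/2)(2.55)(140.25 - 127.5) = 16.2563.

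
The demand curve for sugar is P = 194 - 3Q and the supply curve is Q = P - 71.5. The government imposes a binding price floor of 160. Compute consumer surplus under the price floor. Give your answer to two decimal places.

Rewriting supply in inverse form: P = 71.5 + Q.
Without the control, 194 - 3Q = 71.5 + Q so Q* = 30.625 and P* = 102.125.
At P = 160, buyers demand (194 - 160)/3 = 11.3333 while sellers would supply more, so the quantity traded is 11.3333 at price 160.
CS is the triangle under demand above 160: (1/2)(11.3333)(194 - 160) = 192.6667.

192.67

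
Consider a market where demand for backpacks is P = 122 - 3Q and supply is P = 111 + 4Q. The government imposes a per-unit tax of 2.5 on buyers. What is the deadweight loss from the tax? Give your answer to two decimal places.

Pre-tax equilibrium: 122 - 3Q = 111 + 4Q gives Q* = 1.5714, P* = 117.2857.
With the tax, buyers' net willingness to pay falls by 2.5: (122 - 2.5) - 3Q = 111 + 4Q, so Q_t = 1.2143. Buyers pay P_b = 118.3571; sellers receive P_s = P_b - 2.5 = 115.8571.
Deadweight loss is the triangle between the curves from Q_t to Q*: (1/2)(1.5714 - 1.2143)(2.5) = 0.4464.

0.45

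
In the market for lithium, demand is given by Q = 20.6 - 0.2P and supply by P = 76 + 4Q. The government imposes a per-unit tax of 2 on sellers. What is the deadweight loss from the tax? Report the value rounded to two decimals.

Rewriting demand in inverse form: P = 103 - 5Q.
Without the tax, 103 - 5Q = 76 + 4Q so Q* = 3 and P* = 88.
With the tax, sellers need 2 more per unit: 103 - 5Q = 76 + 4Q + 2, so Q_t = 2.7778. Buyers pay P_b = 89.1111; sellers receive P_s = P_b - 2 = 87.1111.
Deadweight loss is the triangle between the curves from Q_t to Q*: (1/2)(3 - 2.7778)(2) = 0.2222.

0.22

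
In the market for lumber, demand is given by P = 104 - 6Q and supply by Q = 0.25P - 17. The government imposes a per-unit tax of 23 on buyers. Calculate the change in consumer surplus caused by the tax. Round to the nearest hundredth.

Rewriting supply in inverse form: P = 68 + 4Q.
Pre-tax equilibrium: 104 - 6Q = 68 + 4Q gives Q* = 3.6, P* = 82.4.
With the tax, buyers' net willingness to pay falls by 23: (104 - 23) - 6Q = 68 + 4Q, so Q_t = 1.3. Buyers pay P_b = 96.2; sellers receive P_s = P_b - 23 = 73.2.
Consumers lose the trapezoid between P* and P_b out to Q_t plus the triangle from Q_t to Q*: change in CS = 5.07 - 38.88 = -33.81.

-33.81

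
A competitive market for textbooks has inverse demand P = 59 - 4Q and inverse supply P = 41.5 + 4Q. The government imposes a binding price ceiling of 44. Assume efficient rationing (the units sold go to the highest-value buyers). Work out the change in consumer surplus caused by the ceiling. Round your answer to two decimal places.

Free-market equilibrium: 59 - 4Q = 41.5 + 4Q gives Q* = 2.1875, P* = 50.25.
At the ceiling price 44, quantity supplied is (44 - 41.5)/4 = 0.625; supply is the short side, so Q = 0.625 trades at P = 44.
CS goes from (1/2)(2.1875)(8.75) = 9.5703 to 8.5938 (computed as (59 - 44)(0.625) - (1/2)(4)(0.625)^2), a change of -0.9766.

-0.98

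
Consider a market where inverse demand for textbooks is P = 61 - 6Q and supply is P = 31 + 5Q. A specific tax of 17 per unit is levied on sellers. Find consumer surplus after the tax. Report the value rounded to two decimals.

Pre-tax equilibrium: 61 - 6Q = 31 + 5Q gives Q* = 2.7273, P* = 44.6364.
A tax on sellers shifts supply up by 17: 61 - 6Q = 31 + 5Q + 17, so Q_t = 1.1818. Buyers pay P_b = 53.9091; sellers receive P_s = P_b - 17 = 36.9091.
CS = (1/2)(Q_t)(61 - P_b) = (1/2)(1.1818)(7.0909) = 4.1901.

4.19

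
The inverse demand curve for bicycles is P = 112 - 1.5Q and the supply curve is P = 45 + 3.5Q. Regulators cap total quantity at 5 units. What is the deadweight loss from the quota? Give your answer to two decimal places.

176.40

Unrestricted equilibrium: Q* = (112 - 45)/(1.5 + 3.5) = 13.4.
At Q = 5 the demand price is 112 - 1.5(5) = 104.5 and the supply price is 45 + 3.5(5) = 62.5.
Deadweight loss is the triangle between the curves from 5 to 13.4: (1/2)(104.5 - 62.5)(13.4 - 5) = 176.4.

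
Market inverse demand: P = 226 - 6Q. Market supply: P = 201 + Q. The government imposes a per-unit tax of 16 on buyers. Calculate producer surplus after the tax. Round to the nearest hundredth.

Pre-tax equilibrium: 226 - 6Q = 201 + Q gives Q* = 3.5714, P* = 204.5714.
With the tax, buyers' net willingness to pay falls by 16: (226 - 16) - 6Q = 201 + Q, so Q_t = 1.2857. Buyers pay P_b = 218.2857; sellers receive P_s = P_b - 16 = 202.2857.
Producer surplus is the triangle above supply below P_s: (1/2)(1.2857)(202.2857 - 201) = 0.8265.

0.83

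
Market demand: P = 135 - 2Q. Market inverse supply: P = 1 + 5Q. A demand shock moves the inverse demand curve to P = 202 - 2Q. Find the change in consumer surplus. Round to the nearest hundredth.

458.06

Initial equilibrium: Q_0 = 19.1429, P_0 = 96.7143; CS_0 = (1/2)(19.1429)(38.2857) = 366.449, PS_0 = (1/2)(19.1429)(95.7143) = 916.1224.
New equilibrium: 202 - 2Q = 1 + 5Q gives Q_1 = 28.7143, P_1 = 144.5714; CS_1 = 824.5102, PS_1 = 2061.2755.
Change in consumer surplus = 824.5102 - 366.449 = 458.0612.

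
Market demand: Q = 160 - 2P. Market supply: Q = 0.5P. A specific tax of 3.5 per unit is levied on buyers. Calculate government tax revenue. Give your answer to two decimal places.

Rewriting demand in inverse form: P = 80 - 0.5Q.
Rewriting supply in inverse form: P = 2Q.
Without the tax, 80 - 0.5Q = 2Q so Q* = 32 and P* = 64.
With the tax, buyers' net willingness to pay falls by 3.5: (80 - 3.5) - 0.5Q = 2Q, so Q_t = 30.6. Buyers pay P_b = 64.7; sellers receive P_s = P_b - 3.5 = 61.2.
Tax revenue = t x Q_t = 3.5 x 30.6 = 107.1.

107.10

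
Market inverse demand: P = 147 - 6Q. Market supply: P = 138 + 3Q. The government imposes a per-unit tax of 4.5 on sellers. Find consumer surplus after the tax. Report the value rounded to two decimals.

0.75

Pre-tax equilibrium: 147 - 6Q = 138 + 3Q gives Q* = 1, P* = 141.
With the tax, sellers need 4.5 more per unit: 147 - 6Q = 138 + 3Q + 4.5, so Q_t = 0.5. Buyers pay P_b = 144; sellers receive P_s = P_b - 4.5 = 139.5.
CS = (1/2)(Q_t)(147 - P_b) = (1/2)(0.5)(3) = 0.75.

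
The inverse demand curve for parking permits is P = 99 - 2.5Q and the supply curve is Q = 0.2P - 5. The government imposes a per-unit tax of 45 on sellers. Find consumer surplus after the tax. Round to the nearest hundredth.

Rewriting supply in inverse form: P = 25 + 5Q.
Pre-tax equilibrium: 99 - 2.5Q = 25 + 5Q gives Q* = 9.8667, P* = 74.3333.
A tax on sellers shifts supply up by 45: 99 - 2.5Q = 25 + 5Q + 45, so Q_t = 3.8667. Buyers pay P_b = 89.3333; sellers receive P_s = P_b - 45 = 44.3333.
Consumer surplus is the triangle under demand above P_b: (1/2)(3.8667)(99 - 89.3333) = 18.6889.

18.69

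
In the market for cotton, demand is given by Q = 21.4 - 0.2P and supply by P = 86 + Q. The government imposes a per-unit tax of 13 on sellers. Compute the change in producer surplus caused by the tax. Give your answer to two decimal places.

-5.24

Rewriting demand in inverse form: P = 107 - 5Q.
Without the tax, 107 - 5Q = 86 + Q so Q* = 3.5 and P* = 89.5.
A tax on sellers shifts supply up by 13: 107 - 5Q = 86 + Q + 13, so Q_t = 1.3333. Buyers pay P_b = 100.3333; sellers receive P_s = P_b - 13 = 87.3333.
Producers lose the trapezoid between P_s and P* out to Q_t plus the triangle from Q_t to Q*: change in PS = 0.8889 - 6.125 = -5.2361.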